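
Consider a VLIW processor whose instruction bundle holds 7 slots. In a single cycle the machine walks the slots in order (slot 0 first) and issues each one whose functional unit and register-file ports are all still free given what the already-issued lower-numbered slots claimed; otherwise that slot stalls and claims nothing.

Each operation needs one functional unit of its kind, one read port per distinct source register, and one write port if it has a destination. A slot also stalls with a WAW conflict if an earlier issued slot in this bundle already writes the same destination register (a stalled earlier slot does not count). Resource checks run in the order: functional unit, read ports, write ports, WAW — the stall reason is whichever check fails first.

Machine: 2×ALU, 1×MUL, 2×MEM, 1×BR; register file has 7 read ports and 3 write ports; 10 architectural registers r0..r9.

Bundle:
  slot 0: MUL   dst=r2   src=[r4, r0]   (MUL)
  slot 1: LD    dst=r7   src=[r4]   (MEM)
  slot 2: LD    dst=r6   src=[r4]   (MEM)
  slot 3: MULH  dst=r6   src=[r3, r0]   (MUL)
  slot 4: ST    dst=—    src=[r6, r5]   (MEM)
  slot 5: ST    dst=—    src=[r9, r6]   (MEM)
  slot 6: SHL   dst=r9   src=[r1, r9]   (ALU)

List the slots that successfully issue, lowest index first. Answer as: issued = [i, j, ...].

slot 0 (MUL): ISSUE — free A2,Mu0,Ld2,B1 rp5 wp2
slot 1 (MEM): ISSUE — free A2,Mu0,Ld1,B1 rp4 wp1
slot 2 (MEM): ISSUE — free A2,Mu0,Ld0,B1 rp3 wp0
slot 3 (MUL): stall FU — free A2,Mu0,Ld0,B1 rp3 wp0
slot 4 (MEM): stall FU — free A2,Mu0,Ld0,B1 rp3 wp0
slot 5 (MEM): stall FU — free A2,Mu0,Ld0,B1 rp3 wp0
slot 6 (ALU): stall WR_PORT — free A2,Mu0,Ld0,B1 rp3 wp0

issued = [0, 1, 2]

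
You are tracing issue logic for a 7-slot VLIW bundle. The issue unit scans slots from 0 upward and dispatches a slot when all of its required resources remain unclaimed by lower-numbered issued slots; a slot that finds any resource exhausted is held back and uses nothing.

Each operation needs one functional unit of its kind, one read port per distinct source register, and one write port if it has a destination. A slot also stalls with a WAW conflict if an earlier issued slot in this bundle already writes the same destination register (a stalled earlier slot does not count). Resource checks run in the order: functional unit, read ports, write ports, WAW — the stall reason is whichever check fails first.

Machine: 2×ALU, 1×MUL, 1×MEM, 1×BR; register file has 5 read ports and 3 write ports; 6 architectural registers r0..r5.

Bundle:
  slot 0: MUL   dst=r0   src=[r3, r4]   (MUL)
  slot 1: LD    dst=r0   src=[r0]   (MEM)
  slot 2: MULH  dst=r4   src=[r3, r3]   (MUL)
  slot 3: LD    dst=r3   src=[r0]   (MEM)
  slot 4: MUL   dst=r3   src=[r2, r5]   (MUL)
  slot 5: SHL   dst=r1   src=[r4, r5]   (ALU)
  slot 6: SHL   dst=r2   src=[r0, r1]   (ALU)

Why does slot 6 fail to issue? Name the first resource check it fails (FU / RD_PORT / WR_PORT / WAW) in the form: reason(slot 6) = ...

slot 0 (MUL): ISSUE — free A2,Mu0,Ld1,B1 rp3 wp2
slot 1 (MEM): stall WAW — free A2,Mu0,Ld1,B1 rp3 wp2
slot 2 (MUL): stall FU — free A2,Mu0,Ld1,B1 rp3 wp2
slot 3 (MEM): ISSUE — free A2,Mu0,Ld0,B1 rp2 wp1
slot 4 (MUL): stall FU — free A2,Mu0,Ld0,B1 rp2 wp1
slot 5 (ALU): ISSUE — free A1,Mu0,Ld0,B1 rp0 wp0
slot 6 (ALU): stall RD_PORT — free A1,Mu0,Ld0,B1 rp0 wp0

reason(slot 6) = RD_PORT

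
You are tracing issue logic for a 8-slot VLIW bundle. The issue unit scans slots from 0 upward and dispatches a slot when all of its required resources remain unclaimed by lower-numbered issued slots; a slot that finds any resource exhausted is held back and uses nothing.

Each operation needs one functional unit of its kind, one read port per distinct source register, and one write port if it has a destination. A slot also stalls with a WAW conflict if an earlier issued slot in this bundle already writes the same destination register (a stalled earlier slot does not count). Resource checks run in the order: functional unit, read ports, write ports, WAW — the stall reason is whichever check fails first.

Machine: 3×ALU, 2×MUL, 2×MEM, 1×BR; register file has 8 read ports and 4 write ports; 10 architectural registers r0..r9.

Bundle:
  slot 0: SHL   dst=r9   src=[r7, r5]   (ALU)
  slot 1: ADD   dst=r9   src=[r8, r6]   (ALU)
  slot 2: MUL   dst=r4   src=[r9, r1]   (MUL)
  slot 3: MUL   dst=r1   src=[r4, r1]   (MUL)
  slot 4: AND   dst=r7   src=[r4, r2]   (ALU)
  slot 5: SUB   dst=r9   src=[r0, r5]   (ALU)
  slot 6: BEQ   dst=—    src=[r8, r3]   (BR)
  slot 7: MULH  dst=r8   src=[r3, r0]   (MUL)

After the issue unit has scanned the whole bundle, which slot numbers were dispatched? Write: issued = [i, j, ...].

(0) want 1×ALU +2rd +1wr — yes → AL2|MU2|ME2|BR1|rd6|wr3
(1) want 1×ALU +2rd +1wr — WAW → AL2|MU2|ME2|BR1|rd6|wr3
(2) want 1×MUL +2rd +1wr — yes → AL2|MU1|ME2|BR1|rd4|wr2
(3) want 1×MUL +2rd +1wr — yes → AL2|MU0|ME2|BR1|rd2|wr1
(4) want 1×ALU +2rd +1wr — yes → AL1|MU0|ME2|BR1|rd0|wr0
(5) want 1×ALU +2rd +1wr — RD_PORT → AL1|MU0|ME2|BR1|rd0|wr0
(6) want 1×BR +2rd +0wr — RD_PORT → AL1|MU0|ME2|BR1|rd0|wr0
(7) want 1×MUL +2rd +1wr — FU → AL1|MU0|ME2|BR1|rd0|wr0

issued = [0, 2, 3, 4]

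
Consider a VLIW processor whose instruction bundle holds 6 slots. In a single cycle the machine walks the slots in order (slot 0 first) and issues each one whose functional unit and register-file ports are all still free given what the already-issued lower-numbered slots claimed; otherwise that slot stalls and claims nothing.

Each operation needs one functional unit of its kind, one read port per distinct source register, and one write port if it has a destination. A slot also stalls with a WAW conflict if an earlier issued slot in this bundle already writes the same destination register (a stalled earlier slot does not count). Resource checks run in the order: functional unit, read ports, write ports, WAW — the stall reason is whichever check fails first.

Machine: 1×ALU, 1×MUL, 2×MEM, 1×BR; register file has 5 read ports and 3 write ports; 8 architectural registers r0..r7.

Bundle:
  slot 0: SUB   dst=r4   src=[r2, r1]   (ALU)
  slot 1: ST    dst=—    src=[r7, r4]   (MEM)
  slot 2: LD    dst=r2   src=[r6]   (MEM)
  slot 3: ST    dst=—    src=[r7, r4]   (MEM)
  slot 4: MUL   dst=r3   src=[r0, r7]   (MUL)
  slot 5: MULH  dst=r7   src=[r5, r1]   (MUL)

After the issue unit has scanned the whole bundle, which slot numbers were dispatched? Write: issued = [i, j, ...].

  0. ALU→r4 ⇒ go  {0A/1Mu/2Ld/1B | 3r 2w}
  1. MEM ⇒ go  {0A/1Mu/1Ld/1B | 1r 2w}
  2. MEM→r2 ⇒ go  {0A/1Mu/0Ld/1B | 0r 1w}
  3. MEM ⇒ no(FU)  {0A/1Mu/0Ld/1B | 0r 1w}
  4. MUL→r3 ⇒ no(RD_PORT)  {0A/1Mu/0Ld/1B | 0r 1w}
  5. MUL→r7 ⇒ no(RD_PORT)  {0A/1Mu/0Ld/1B | 0r 1w}

issued = [0, 1, 2]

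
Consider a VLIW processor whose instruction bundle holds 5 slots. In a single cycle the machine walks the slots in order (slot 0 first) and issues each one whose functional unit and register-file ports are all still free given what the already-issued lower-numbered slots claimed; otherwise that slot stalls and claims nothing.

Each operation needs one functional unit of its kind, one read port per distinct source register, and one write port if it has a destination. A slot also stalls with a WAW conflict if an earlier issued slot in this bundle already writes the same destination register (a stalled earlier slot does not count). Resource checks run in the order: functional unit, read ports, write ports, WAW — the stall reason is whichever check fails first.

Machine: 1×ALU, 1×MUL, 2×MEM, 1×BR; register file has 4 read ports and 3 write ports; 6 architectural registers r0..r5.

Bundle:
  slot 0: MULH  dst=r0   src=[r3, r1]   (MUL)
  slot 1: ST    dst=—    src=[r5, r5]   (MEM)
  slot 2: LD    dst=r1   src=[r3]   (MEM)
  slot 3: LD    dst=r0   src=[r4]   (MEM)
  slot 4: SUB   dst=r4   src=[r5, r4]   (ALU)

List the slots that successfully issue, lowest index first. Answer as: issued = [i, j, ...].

(0) want 1×MUL +2rd +1wr — yes → AL1|MU0|ME2|BR1|rd2|wr2
(1) want 1×MEM +1rd +0wr — yes → AL1|MU0|ME1|BR1|rd1|wr2
(2) want 1×MEM +1rd +1wr — yes → AL1|MU0|ME0|BR1|rd0|wr1
(3) want 1×MEM +1rd +1wr — FU → AL1|MU0|ME0|BR1|rd0|wr1
(4) want 1×ALU +2rd +1wr — RD_PORT → AL1|MU0|ME0|BR1|rd0|wr1

issued = [0, 1, 2]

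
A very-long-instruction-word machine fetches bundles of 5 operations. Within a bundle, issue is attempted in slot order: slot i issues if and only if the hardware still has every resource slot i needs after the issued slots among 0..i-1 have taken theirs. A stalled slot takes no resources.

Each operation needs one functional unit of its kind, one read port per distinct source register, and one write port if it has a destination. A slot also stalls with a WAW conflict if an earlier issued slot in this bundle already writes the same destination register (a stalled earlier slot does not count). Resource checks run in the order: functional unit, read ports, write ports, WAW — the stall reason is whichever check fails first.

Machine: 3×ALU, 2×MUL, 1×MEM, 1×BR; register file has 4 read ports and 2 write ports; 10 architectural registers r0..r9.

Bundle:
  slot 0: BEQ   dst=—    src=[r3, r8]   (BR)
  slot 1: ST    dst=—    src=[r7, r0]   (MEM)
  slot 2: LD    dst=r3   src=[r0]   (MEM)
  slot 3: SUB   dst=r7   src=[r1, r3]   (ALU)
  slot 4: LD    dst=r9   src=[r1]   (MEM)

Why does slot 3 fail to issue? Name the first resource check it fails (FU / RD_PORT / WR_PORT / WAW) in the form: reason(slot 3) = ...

reason(slot 3) = RD_PORT

(0) want 1×BR +2rd +0wr — yes → AL3|MU2|ME1|BR0|rd2|wr2
(1) want 1×MEM +2rd +0wr — yes → AL3|MU2|ME0|BR0|rd0|wr2
(2) want 1×MEM +1rd +1wr — FU → AL3|MU2|ME0|BR0|rd0|wr2
(3) want 1×ALU +2rd +1wr — RD_PORT → AL3|MU2|ME0|BR0|rd0|wr2
(4) want 1×MEM +1rd +1wr — FU → AL3|MU2|ME0|BR0|rd0|wr2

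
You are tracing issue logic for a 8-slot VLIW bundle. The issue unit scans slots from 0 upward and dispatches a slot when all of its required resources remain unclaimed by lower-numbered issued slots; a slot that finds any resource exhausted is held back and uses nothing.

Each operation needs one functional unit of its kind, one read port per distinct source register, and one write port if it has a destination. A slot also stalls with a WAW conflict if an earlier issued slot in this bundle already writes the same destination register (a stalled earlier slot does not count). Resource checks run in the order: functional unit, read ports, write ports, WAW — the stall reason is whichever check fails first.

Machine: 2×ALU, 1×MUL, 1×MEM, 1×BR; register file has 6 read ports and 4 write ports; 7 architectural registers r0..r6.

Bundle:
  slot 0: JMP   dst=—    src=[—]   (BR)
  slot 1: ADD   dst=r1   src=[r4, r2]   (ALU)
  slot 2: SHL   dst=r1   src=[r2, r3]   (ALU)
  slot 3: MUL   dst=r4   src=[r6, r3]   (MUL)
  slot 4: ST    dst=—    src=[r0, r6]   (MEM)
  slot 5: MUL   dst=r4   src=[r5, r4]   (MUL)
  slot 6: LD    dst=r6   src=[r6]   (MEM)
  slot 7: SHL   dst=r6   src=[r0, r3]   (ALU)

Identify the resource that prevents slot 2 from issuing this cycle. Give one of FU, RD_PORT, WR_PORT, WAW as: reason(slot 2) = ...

#0 BR src=- dispatched  <A:2 Mu:1 Ld:1 B:0 rd:6 wr:4>
#1 ALU src=r4,r2 dispatched  <A:1 Mu:1 Ld:1 B:0 rd:4 wr:3>
#2 ALU src=r2,r3 held:WAW  <A:1 Mu:1 Ld:1 B:0 rd:4 wr:3>
#3 MUL src=r6,r3 dispatched  <A:1 Mu:0 Ld:1 B:0 rd:2 wr:2>
#4 MEM src=r0,r6 dispatched  <A:1 Mu:0 Ld:0 B:0 rd:0 wr:2>
#5 MUL src=r5,r4 held:FU  <A:1 Mu:0 Ld:0 B:0 rd:0 wr:2>
#6 MEM src=r6 held:FU  <A:1 Mu:0 Ld:0 B:0 rd:0 wr:2>
#7 ALU src=r0,r3 held:RD_PORT  <A:1 Mu:0 Ld:0 B:0 rd:0 wr:2>

reason(slot 2) = WAW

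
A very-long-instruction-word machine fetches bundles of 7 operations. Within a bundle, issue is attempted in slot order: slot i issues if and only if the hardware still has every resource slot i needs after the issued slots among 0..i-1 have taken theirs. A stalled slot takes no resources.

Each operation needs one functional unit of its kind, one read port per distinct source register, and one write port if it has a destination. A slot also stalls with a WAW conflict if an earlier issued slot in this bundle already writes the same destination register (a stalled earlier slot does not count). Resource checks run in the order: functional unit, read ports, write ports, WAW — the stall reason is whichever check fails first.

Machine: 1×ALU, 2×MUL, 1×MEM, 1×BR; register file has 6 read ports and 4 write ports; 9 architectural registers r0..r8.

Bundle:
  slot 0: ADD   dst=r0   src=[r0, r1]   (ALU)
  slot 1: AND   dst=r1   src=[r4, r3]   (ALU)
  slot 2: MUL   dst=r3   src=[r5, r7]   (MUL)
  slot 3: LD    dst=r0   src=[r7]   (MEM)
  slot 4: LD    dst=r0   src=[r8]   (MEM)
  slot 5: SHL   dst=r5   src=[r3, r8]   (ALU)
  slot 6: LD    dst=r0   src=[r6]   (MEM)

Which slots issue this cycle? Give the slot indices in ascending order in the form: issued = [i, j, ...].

issued = [0, 2]

(0) want 1×ALU +2rd +1wr — yes → AL0|MU2|ME1|BR1|rd4|wr3
(1) want 1×ALU +2rd +1wr — FU → AL0|MU2|ME1|BR1|rd4|wr3
(2) want 1×MUL +2rd +1wr — yes → AL0|MU1|ME1|BR1|rd2|wr2
(3) want 1×MEM +1rd +1wr — WAW → AL0|MU1|ME1|BR1|rd2|wr2
(4) want 1×MEM +1rd +1wr — WAW → AL0|MU1|ME1|BR1|rd2|wr2
(5) want 1×ALU +2rd +1wr — FU → AL0|MU1|ME1|BR1|rd2|wr2
(6) want 1×MEM +1rd +1wr — WAW → AL0|MU1|ME1|BR1|rd2|wr2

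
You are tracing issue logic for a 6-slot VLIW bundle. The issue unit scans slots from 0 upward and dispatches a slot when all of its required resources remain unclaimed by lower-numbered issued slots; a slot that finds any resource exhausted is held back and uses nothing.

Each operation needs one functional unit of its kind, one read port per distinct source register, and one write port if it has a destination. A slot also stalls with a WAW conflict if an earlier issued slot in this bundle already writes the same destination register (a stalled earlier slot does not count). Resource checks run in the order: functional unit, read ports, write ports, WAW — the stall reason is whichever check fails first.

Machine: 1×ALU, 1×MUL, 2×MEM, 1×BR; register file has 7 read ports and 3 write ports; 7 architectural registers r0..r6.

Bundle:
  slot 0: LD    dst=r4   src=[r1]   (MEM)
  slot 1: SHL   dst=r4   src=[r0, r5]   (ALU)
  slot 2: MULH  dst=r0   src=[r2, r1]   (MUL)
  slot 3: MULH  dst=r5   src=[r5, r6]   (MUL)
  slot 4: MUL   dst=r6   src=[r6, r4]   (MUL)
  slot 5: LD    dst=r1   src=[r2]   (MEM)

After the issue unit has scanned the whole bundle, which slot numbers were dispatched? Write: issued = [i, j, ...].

issued = [0, 2, 5]

  0. MEM→r4 ⇒ go  {1A/1Mu/1Ld/1B | 6r 2w}
  1. ALU→r4 ⇒ no(WAW)  {1A/1Mu/1Ld/1B | 6r 2w}
  2. MUL→r0 ⇒ go  {1A/0Mu/1Ld/1B | 4r 1w}
  3. MUL→r5 ⇒ no(FU)  {1A/0Mu/1Ld/1B | 4r 1w}
  4. MUL→r6 ⇒ no(FU)  {1A/0Mu/1Ld/1B | 4r 1w}
  5. MEM→r1 ⇒ go  {1A/0Mu/0Ld/1B | 3r 0w}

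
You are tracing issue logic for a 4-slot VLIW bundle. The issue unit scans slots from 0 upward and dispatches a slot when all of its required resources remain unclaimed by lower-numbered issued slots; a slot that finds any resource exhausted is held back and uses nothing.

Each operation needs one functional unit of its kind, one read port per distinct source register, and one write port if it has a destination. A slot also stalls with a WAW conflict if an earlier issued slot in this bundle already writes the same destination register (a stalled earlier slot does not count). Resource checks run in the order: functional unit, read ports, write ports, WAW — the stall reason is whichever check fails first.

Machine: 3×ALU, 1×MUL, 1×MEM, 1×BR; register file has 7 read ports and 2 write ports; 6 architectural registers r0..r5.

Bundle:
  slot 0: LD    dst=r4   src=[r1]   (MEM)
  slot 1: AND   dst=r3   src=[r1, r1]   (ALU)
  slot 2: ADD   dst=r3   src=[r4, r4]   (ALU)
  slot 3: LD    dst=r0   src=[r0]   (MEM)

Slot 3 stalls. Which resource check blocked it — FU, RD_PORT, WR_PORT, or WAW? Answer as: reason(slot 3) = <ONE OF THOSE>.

reason(slot 3) = FU

[0] MEM needs rd=1 wr=1: ok; after: ALU=3 MUL=1 MEM=0 BR=1, R=6, W=1
[1] ALU needs rd=1 wr=1: ok; after: ALU=2 MUL=1 MEM=0 BR=1, R=5, W=0
[2] ALU needs rd=1 wr=1: WR_PORT; after: ALU=2 MUL=1 MEM=0 BR=1, R=5, W=0
[3] MEM needs rd=1 wr=1: FU; after: ALU=2 MUL=1 MEM=0 BR=1, R=5, W=0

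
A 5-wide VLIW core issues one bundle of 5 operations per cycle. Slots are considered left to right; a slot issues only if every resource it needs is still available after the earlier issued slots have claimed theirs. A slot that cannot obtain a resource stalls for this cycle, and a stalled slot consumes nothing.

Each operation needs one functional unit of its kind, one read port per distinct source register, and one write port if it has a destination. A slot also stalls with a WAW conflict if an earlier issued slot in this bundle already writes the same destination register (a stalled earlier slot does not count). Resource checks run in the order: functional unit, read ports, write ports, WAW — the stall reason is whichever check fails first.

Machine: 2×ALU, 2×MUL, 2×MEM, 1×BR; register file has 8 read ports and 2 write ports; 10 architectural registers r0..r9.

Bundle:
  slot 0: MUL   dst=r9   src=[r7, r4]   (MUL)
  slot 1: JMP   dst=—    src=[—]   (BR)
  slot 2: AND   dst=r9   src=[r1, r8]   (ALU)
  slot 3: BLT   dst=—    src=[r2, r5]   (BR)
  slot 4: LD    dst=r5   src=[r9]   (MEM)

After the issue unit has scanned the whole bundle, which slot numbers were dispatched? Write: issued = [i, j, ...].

#0 MUL src=r7,r4 dispatched  <A:2 Mu:1 Ld:2 B:1 rd:6 wr:1>
#1 BR src=- dispatched  <A:2 Mu:1 Ld:2 B:0 rd:6 wr:1>
#2 ALU src=r1,r8 held:WAW  <A:2 Mu:1 Ld:2 B:0 rd:6 wr:1>
#3 BR src=r2,r5 held:FU  <A:2 Mu:1 Ld:2 B:0 rd:6 wr:1>
#4 MEM src=r9 dispatched  <A:2 Mu:1 Ld:1 B:0 rd:5 wr:0>

issued = [0, 1, 4]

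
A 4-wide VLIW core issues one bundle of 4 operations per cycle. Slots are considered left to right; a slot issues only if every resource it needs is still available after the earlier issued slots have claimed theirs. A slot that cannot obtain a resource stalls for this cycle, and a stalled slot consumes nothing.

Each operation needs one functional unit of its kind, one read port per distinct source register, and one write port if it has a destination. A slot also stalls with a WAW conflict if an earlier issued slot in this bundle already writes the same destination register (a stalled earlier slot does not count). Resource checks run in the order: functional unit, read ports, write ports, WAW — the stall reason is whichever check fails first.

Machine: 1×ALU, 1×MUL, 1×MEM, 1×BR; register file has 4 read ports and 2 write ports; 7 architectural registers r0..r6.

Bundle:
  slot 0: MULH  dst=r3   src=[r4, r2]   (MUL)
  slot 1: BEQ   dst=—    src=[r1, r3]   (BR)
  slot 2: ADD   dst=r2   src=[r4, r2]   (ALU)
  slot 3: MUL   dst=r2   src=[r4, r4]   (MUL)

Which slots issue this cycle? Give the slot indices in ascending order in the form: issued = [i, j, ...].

slot 0 (MUL): ISSUE — free A1,Mu0,Ld1,B1 rp2 wp1
slot 1 (BR): ISSUE — free A1,Mu0,Ld1,B0 rp0 wp1
slot 2 (ALU): stall RD_PORT — free A1,Mu0,Ld1,B0 rp0 wp1
slot 3 (MUL): stall FU — free A1,Mu0,Ld1,B0 rp0 wp1

issued = [0, 1]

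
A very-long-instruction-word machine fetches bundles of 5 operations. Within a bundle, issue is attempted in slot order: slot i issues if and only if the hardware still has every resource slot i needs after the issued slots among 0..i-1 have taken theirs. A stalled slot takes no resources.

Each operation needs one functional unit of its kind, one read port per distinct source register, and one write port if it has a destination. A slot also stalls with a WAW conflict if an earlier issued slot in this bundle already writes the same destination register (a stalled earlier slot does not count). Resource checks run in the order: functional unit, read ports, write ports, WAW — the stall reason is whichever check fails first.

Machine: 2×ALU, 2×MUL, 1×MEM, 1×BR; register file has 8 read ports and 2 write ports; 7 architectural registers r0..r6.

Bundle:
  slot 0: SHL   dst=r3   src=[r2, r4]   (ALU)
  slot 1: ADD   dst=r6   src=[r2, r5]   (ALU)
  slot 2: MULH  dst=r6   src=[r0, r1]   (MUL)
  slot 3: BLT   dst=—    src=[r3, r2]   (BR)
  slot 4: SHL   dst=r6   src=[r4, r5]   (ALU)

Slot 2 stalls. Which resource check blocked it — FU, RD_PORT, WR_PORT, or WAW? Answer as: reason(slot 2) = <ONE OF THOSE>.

[0] ALU needs rd=2 wr=1: ok; after: ALU=1 MUL=2 MEM=1 BR=1, R=6, W=1
[1] ALU needs rd=2 wr=1: ok; after: ALU=0 MUL=2 MEM=1 BR=1, R=4, W=0
[2] MUL needs rd=2 wr=1: WR_PORT; after: ALU=0 MUL=2 MEM=1 BR=1, R=4, W=0
[3] BR needs rd=2 wr=0: ok; after: ALU=0 MUL=2 MEM=1 BR=0, R=2, W=0
[4] ALU needs rd=2 wr=1: FU; after: ALU=0 MUL=2 MEM=1 BR=0, R=2, W=0

reason(slot 2) = WR_PORT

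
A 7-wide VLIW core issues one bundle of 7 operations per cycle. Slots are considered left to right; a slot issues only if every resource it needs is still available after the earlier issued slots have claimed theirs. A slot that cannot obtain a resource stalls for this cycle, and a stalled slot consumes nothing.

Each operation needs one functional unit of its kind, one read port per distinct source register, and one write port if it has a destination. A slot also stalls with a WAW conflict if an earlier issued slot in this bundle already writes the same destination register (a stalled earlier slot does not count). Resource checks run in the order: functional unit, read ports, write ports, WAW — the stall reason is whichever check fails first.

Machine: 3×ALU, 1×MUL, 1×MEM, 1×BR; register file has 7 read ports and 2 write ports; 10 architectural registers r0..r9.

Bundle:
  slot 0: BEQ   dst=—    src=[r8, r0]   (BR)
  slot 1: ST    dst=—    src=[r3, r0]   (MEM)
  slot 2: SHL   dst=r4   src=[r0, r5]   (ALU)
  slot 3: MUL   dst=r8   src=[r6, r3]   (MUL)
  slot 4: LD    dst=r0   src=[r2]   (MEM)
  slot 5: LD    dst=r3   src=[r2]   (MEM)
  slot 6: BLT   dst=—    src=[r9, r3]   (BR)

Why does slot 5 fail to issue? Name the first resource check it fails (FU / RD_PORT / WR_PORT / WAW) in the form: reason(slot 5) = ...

[0] BR needs rd=2 wr=0: ok; after: ALU=3 MUL=1 MEM=1 BR=0, R=5, W=2
[1] MEM needs rd=2 wr=0: ok; after: ALU=3 MUL=1 MEM=0 BR=0, R=3, W=2
[2] ALU needs rd=2 wr=1: ok; after: ALU=2 MUL=1 MEM=0 BR=0, R=1, W=1
[3] MUL needs rd=2 wr=1: RD_PORT; after: ALU=2 MUL=1 MEM=0 BR=0, R=1, W=1
[4] MEM needs rd=1 wr=1: FU; after: ALU=2 MUL=1 MEM=0 BR=0, R=1, W=1
[5] MEM needs rd=1 wr=1: FU; after: ALU=2 MUL=1 MEM=0 BR=0, R=1, W=1
[6] BR needs rd=2 wr=0: FU; after: ALU=2 MUL=1 MEM=0 BR=0, R=1, W=1

reason(slot 5) = FU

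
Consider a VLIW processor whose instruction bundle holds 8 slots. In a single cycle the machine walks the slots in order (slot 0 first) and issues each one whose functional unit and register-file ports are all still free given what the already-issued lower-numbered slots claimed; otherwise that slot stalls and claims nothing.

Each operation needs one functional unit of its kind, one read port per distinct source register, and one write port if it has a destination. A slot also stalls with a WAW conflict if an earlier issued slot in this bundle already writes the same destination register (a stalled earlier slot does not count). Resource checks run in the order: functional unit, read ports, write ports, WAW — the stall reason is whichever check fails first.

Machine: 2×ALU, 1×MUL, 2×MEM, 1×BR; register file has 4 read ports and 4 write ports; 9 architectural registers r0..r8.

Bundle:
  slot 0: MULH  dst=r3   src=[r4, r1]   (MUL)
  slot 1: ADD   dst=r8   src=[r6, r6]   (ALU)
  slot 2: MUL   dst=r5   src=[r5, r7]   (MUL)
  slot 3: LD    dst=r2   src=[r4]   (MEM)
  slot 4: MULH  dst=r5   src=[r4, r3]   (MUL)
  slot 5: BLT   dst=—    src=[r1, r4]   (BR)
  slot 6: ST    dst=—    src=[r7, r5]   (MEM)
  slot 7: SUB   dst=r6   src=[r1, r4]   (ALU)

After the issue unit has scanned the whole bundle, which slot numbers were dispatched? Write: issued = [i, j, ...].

[0] MUL needs rd=2 wr=1: ok; after: ALU=2 MUL=0 MEM=2 BR=1, R=2, W=3
[1] ALU needs rd=1 wr=1: ok; after: ALU=1 MUL=0 MEM=2 BR=1, R=1, W=2
[2] MUL needs rd=2 wr=1: FU; after: ALU=1 MUL=0 MEM=2 BR=1, R=1, W=2
[3] MEM needs rd=1 wr=1: ok; after: ALU=1 MUL=0 MEM=1 BR=1, R=0, W=1
[4] MUL needs rd=2 wr=1: FU; after: ALU=1 MUL=0 MEM=1 BR=1, R=0, W=1
[5] BR needs rd=2 wr=0: RD_PORT; after: ALU=1 MUL=0 MEM=1 BR=1, R=0, W=1
[6] MEM needs rd=2 wr=0: RD_PORT; after: ALU=1 MUL=0 MEM=1 BR=1, R=0, W=1
[7] ALU needs rd=2 wr=1: RD_PORT; after: ALU=1 MUL=0 MEM=1 BR=1, R=0, W=1

issued = [0, 1, 3]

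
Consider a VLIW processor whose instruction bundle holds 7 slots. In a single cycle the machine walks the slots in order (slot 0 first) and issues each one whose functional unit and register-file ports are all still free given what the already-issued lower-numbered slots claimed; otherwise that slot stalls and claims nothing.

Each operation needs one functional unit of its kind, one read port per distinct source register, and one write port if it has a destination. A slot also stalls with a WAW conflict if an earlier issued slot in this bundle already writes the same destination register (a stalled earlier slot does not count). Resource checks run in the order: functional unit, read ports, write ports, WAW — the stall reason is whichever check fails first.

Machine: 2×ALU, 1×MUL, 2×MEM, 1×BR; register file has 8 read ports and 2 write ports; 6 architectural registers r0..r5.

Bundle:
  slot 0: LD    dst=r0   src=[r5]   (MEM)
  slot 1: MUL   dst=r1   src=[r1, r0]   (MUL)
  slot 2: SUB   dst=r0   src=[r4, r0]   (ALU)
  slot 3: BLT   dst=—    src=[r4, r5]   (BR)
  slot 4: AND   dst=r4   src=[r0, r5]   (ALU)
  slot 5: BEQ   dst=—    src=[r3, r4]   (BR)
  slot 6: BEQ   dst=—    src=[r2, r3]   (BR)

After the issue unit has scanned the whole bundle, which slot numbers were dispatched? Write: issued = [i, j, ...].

issued = [0, 1, 3]

(0) want 1×MEM +1rd +1wr — yes → AL2|MU1|ME1|BR1|rd7|wr1
(1) want 1×MUL +2rd +1wr — yes → AL2|MU0|ME1|BR1|rd5|wr0
(2) want 1×ALU +2rd +1wr — WR_PORT → AL2|MU0|ME1|BR1|rd5|wr0
(3) want 1×BR +2rd +0wr — yes → AL2|MU0|ME1|BR0|rd3|wr0
(4) want 1×ALU +2rd +1wr — WR_PORT → AL2|MU0|ME1|BR0|rd3|wr0
(5) want 1×BR +2rd +0wr — FU → AL2|MU0|ME1|BR0|rd3|wr0
(6) want 1×BR +2rd +0wr — FU → AL2|MU0|ME1|BR0|rd3|wr0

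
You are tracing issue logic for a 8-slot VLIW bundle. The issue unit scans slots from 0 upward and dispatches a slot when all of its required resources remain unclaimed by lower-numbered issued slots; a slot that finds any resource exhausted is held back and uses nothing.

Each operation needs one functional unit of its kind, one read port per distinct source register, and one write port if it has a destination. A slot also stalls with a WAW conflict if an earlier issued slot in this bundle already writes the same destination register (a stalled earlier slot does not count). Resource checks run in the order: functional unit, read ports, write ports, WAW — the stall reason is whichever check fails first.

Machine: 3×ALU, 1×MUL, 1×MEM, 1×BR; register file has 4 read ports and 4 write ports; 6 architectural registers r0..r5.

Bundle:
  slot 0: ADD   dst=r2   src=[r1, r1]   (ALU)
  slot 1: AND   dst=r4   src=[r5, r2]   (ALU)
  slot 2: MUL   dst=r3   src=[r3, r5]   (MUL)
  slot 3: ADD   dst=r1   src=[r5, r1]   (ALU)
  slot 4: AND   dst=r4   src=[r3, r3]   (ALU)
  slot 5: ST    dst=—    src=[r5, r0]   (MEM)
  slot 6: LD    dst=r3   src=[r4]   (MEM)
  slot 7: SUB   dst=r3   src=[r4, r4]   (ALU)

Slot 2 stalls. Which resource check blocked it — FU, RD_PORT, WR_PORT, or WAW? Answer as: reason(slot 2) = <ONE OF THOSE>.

  0. ALU→r2 ⇒ go  {2A/1Mu/1Ld/1B | 3r 3w}
  1. ALU→r4 ⇒ go  {1A/1Mu/1Ld/1B | 1r 2w}
  2. MUL→r3 ⇒ no(RD_PORT)  {1A/1Mu/1Ld/1B | 1r 2w}
  3. ALU→r1 ⇒ no(RD_PORT)  {1A/1Mu/1Ld/1B | 1r 2w}
  4. ALU→r4 ⇒ no(WAW)  {1A/1Mu/1Ld/1B | 1r 2w}
  5. MEM ⇒ no(RD_PORT)  {1A/1Mu/1Ld/1B | 1r 2w}
  6. MEM→r3 ⇒ go  {1A/1Mu/0Ld/1B | 0r 1w}
  7. ALU→r3 ⇒ no(RD_PORT)  {1A/1Mu/0Ld/1B | 0r 1w}

reason(slot 2) = RD_PORT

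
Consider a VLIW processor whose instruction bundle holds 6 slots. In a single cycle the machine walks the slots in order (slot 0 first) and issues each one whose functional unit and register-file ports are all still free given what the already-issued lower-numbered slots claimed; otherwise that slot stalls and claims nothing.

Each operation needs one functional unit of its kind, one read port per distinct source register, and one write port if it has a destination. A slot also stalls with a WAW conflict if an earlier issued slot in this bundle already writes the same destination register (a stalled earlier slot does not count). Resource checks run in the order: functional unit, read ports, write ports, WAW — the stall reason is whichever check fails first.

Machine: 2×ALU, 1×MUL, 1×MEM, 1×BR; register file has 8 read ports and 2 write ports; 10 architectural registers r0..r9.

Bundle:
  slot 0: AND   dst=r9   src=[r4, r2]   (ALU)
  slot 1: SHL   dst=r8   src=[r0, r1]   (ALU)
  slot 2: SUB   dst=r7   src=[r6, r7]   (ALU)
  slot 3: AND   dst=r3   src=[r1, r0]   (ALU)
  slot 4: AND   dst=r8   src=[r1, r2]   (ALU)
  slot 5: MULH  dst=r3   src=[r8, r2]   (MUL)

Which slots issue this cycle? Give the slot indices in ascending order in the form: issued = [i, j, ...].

slot 0 (ALU): ISSUE — free A1,Mu1,Ld1,B1 rp6 wp1
slot 1 (ALU): ISSUE — free A0,Mu1,Ld1,B1 rp4 wp0
slot 2 (ALU): stall FU — free A0,Mu1,Ld1,B1 rp4 wp0
slot 3 (ALU): stall FU — free A0,Mu1,Ld1,B1 rp4 wp0
slot 4 (ALU): stall FU — free A0,Mu1,Ld1,B1 rp4 wp0
slot 5 (MUL): stall WR_PORT — free A0,Mu1,Ld1,B1 rp4 wp0

issued = [0, 1]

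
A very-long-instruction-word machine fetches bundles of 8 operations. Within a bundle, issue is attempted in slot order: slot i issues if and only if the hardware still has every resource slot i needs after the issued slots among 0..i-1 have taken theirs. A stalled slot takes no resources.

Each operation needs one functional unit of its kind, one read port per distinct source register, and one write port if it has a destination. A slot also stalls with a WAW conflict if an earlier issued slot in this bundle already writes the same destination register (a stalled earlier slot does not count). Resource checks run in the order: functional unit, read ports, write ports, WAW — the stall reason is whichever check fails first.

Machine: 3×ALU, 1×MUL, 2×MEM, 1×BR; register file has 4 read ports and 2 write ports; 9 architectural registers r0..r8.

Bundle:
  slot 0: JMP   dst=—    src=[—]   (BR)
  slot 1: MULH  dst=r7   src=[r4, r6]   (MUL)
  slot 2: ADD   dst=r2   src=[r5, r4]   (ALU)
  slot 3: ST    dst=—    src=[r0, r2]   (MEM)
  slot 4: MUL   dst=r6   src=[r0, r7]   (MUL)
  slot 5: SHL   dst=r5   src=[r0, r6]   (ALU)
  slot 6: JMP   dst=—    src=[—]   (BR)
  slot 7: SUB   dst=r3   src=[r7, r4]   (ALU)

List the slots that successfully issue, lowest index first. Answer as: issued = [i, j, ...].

issued = [0, 1, 2]

#0 BR src=- dispatched  <A:3 Mu:1 Ld:2 B:0 rd:4 wr:2>
#1 MUL src=r4,r6 dispatched  <A:3 Mu:0 Ld:2 B:0 rd:2 wr:1>
#2 ALU src=r5,r4 dispatched  <A:2 Mu:0 Ld:2 B:0 rd:0 wr:0>
#3 MEM src=r0,r2 held:RD_PORT  <A:2 Mu:0 Ld:2 B:0 rd:0 wr:0>
#4 MUL src=r0,r7 held:FU  <A:2 Mu:0 Ld:2 B:0 rd:0 wr:0>
#5 ALU src=r0,r6 held:RD_PORT  <A:2 Mu:0 Ld:2 B:0 rd:0 wr:0>
#6 BR src=- held:FU  <A:2 Mu:0 Ld:2 B:0 rd:0 wr:0>
#7 ALU src=r7,r4 held:RD_PORT  <A:2 Mu:0 Ld:2 B:0 rd:0 wr:0>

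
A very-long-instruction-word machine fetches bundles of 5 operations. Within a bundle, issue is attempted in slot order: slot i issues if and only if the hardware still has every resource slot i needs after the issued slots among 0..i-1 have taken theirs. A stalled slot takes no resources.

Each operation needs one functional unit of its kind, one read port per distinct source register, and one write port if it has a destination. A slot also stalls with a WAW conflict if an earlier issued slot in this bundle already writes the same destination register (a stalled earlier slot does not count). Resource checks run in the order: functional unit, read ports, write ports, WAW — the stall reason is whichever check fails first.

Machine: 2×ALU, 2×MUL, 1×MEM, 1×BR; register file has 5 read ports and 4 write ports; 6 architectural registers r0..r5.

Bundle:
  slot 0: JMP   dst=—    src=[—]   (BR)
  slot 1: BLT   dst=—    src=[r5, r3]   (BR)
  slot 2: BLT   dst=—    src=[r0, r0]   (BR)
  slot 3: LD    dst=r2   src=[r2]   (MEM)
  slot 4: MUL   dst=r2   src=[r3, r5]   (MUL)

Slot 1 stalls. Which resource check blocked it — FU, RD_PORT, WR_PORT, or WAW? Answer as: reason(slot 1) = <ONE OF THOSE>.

reason(slot 1) = FU

(0) want 1×BR +0rd +0wr — yes → AL2|MU2|ME1|BR0|rd5|wr4
(1) want 1×BR +2rd +0wr — FU → AL2|MU2|ME1|BR0|rd5|wr4
(2) want 1×BR +1rd +0wr — FU → AL2|MU2|ME1|BR0|rd5|wr4
(3) want 1×MEM +1rd +1wr — yes → AL2|MU2|ME0|BR0|rd4|wr3
(4) want 1×MUL +2rd +1wr — WAW → AL2|MU2|ME0|BR0|rd4|wr3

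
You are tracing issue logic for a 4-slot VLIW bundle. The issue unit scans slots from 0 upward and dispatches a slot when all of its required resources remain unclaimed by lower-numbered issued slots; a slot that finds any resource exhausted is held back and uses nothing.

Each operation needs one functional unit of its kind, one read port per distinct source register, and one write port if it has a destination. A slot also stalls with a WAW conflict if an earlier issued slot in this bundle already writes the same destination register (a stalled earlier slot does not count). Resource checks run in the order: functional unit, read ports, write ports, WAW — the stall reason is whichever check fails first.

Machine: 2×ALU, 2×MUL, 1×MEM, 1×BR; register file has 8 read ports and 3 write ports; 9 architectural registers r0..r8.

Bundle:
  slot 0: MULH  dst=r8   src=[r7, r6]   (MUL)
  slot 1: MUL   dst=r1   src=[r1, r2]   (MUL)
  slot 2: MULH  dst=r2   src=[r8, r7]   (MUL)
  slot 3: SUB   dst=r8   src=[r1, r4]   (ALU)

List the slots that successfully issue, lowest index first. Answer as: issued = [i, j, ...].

issued = [0, 1]

#0 MUL src=r7,r6 dispatched  <A:2 Mu:1 Ld:1 B:1 rd:6 wr:2>
#1 MUL src=r1,r2 dispatched  <A:2 Mu:0 Ld:1 B:1 rd:4 wr:1>
#2 MUL src=r8,r7 held:FU  <A:2 Mu:0 Ld:1 B:1 rd:4 wr:1>
#3 ALU src=r1,r4 held:WAW  <A:2 Mu:0 Ld:1 B:1 rd:4 wr:1>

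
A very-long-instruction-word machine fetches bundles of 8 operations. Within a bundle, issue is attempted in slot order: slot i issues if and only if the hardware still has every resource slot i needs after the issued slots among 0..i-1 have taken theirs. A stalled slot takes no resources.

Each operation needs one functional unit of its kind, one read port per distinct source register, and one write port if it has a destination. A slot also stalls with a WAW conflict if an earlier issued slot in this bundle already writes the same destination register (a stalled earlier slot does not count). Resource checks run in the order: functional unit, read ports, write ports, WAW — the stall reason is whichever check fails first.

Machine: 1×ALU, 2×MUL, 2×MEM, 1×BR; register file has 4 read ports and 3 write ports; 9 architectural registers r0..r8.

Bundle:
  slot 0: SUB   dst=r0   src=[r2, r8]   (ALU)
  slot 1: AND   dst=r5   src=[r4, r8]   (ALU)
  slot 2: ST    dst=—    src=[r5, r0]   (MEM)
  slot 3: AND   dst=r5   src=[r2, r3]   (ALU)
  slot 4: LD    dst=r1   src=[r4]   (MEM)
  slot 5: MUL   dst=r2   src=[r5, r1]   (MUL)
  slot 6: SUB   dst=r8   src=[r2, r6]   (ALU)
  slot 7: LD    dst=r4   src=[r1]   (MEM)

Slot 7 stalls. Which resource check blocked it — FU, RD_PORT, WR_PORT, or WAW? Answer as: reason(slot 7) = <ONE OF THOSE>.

#0 ALU src=r2,r8 dispatched  <A:0 Mu:2 Ld:2 B:1 rd:2 wr:2>
#1 ALU src=r4,r8 held:FU  <A:0 Mu:2 Ld:2 B:1 rd:2 wr:2>
#2 MEM src=r5,r0 dispatched  <A:0 Mu:2 Ld:1 B:1 rd:0 wr:2>
#3 ALU src=r2,r3 held:FU  <A:0 Mu:2 Ld:1 B:1 rd:0 wr:2>
#4 MEM src=r4 held:RD_PORT  <A:0 Mu:2 Ld:1 B:1 rd:0 wr:2>
#5 MUL src=r5,r1 held:RD_PORT  <A:0 Mu:2 Ld:1 B:1 rd:0 wr:2>
#6 ALU src=r2,r6 held:FU  <A:0 Mu:2 Ld:1 B:1 rd:0 wr:2>
#7 MEM src=r1 held:RD_PORT  <A:0 Mu:2 Ld:1 B:1 rd:0 wr:2>

reason(slot 7) = RD_PORT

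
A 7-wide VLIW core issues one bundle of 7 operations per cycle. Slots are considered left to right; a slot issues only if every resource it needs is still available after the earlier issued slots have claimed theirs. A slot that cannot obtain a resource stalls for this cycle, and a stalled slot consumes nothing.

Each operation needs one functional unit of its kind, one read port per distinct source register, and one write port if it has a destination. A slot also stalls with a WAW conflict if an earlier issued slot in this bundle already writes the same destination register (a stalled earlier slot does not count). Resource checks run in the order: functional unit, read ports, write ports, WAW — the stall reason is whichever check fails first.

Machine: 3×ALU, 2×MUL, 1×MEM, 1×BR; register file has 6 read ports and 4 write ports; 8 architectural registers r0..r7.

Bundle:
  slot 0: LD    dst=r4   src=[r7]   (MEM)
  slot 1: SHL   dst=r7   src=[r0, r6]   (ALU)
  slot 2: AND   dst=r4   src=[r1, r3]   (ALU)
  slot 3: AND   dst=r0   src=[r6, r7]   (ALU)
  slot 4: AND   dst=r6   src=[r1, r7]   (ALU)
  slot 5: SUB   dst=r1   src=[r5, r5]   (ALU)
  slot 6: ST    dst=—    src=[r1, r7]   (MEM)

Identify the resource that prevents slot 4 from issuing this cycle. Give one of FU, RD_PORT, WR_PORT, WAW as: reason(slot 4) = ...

[0] MEM needs rd=1 wr=1: ok; after: ALU=3 MUL=2 MEM=0 BR=1, R=5, W=3
[1] ALU needs rd=2 wr=1: ok; after: ALU=2 MUL=2 MEM=0 BR=1, R=3, W=2
[2] ALU needs rd=2 wr=1: WAW; after: ALU=2 MUL=2 MEM=0 BR=1, R=3, W=2
[3] ALU needs rd=2 wr=1: ok; after: ALU=1 MUL=2 MEM=0 BR=1, R=1, W=1
[4] ALU needs rd=2 wr=1: RD_PORT; after: ALU=1 MUL=2 MEM=0 BR=1, R=1, W=1
[5] ALU needs rd=1 wr=1: ok; after: ALU=0 MUL=2 MEM=0 BR=1, R=0, W=0
[6] MEM needs rd=2 wr=0: FU; after: ALU=0 MUL=2 MEM=0 BR=1, R=0, W=0

reason(slot 4) = RD_PORT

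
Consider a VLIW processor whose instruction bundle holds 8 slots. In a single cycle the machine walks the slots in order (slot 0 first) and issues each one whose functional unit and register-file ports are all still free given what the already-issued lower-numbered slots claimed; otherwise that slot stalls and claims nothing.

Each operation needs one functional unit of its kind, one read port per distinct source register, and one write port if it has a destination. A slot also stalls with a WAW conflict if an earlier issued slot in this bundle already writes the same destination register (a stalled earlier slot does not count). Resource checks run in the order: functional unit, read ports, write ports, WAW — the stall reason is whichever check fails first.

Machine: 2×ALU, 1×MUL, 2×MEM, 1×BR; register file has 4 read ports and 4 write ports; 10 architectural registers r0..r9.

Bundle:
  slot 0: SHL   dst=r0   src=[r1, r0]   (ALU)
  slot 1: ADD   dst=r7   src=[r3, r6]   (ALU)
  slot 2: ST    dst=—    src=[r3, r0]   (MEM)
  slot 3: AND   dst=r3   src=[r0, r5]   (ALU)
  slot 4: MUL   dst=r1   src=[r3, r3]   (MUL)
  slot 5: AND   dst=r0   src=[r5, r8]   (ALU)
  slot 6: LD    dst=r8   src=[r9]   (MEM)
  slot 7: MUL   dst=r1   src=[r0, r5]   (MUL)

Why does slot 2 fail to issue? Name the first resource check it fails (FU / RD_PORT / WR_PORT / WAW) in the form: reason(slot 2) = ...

reason(slot 2) = RD_PORT

slot 0 (ALU): ISSUE — free A1,Mu1,Ld2,B1 rp2 wp3
slot 1 (ALU): ISSUE — free A0,Mu1,Ld2,B1 rp0 wp2
slot 2 (MEM): stall RD_PORT — free A0,Mu1,Ld2,B1 rp0 wp2
slot 3 (ALU): stall FU — free A0,Mu1,Ld2,B1 rp0 wp2
slot 4 (MUL): stall RD_PORT — free A0,Mu1,Ld2,B1 rp0 wp2
slot 5 (ALU): stall FU — free A0,Mu1,Ld2,B1 rp0 wp2
slot 6 (MEM): stall RD_PORT — free A0,Mu1,Ld2,B1 rp0 wp2
slot 7 (MUL): stall RD_PORT — free A0,Mu1,Ld2,B1 rp0 wp2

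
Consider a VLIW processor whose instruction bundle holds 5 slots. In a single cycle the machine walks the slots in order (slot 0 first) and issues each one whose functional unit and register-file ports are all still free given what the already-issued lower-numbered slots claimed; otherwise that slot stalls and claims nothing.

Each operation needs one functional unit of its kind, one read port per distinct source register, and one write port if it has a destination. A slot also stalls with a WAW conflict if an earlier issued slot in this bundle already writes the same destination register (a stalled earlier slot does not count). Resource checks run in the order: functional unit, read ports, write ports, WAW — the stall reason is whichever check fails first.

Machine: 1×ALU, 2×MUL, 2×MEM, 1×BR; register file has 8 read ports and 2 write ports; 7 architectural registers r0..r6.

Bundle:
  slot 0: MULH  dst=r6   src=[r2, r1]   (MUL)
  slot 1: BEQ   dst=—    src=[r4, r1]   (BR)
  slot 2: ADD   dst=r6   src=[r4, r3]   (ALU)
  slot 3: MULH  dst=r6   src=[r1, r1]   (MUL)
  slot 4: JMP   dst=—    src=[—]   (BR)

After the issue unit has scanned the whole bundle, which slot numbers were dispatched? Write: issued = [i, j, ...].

  0. MUL→r6 ⇒ go  {1A/1Mu/2Ld/1B | 6r 1w}
  1. BR ⇒ go  {1A/1Mu/2Ld/0B | 4r 1w}
  2. ALU→r6 ⇒ no(WAW)  {1A/1Mu/2Ld/0B | 4r 1w}
  3. MUL→r6 ⇒ no(WAW)  {1A/1Mu/2Ld/0B | 4r 1w}
  4. BR ⇒ no(FU)  {1A/1Mu/2Ld/0B | 4r 1w}

issued = [0, 1]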